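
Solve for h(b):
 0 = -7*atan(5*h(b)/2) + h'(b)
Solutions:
 Integral(1/atan(5*_y/2), (_y, h(b))) = C1 + 7*b


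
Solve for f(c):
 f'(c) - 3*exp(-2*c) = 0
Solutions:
 f(c) = C1 - 3*exp(-2*c)/2


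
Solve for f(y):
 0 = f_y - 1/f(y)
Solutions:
 f(y) = -sqrt(C1 + 2*y)
 f(y) = sqrt(C1 + 2*y)


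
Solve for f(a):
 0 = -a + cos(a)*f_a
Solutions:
 f(a) = C1 + Integral(a/cos(a), a)


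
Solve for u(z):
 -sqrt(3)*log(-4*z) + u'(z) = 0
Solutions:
 u(z) = C1 + sqrt(3)*z*log(-z) + sqrt(3)*z*(-1 + 2*log(2))


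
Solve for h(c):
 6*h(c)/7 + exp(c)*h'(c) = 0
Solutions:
 h(c) = C1*exp(6*exp(-c)/7)


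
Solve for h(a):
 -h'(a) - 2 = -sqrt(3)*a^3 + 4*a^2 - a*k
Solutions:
 h(a) = C1 + sqrt(3)*a^4/4 - 4*a^3/3 + a^2*k/2 - 2*a


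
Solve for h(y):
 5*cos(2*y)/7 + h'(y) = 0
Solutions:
 h(y) = C1 - 5*sin(2*y)/14


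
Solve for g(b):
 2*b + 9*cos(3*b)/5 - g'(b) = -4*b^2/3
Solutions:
 g(b) = C1 + 4*b^3/9 + b^2 + 3*sin(3*b)/5


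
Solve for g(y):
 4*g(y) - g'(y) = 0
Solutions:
 g(y) = C1*exp(4*y)


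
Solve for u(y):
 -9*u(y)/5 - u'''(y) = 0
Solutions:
 u(y) = C3*exp(-15^(2/3)*y/5) + (C1*sin(3*3^(1/6)*5^(2/3)*y/10) + C2*cos(3*3^(1/6)*5^(2/3)*y/10))*exp(15^(2/3)*y/10)


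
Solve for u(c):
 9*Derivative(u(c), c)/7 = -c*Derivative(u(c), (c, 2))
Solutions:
 u(c) = C1 + C2/c^(2/7)


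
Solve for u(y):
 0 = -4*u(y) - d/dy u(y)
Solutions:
 u(y) = C1*exp(-4*y)


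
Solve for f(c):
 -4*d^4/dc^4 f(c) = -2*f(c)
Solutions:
 f(c) = C1*exp(-2^(3/4)*c/2) + C2*exp(2^(3/4)*c/2) + C3*sin(2^(3/4)*c/2) + C4*cos(2^(3/4)*c/2)


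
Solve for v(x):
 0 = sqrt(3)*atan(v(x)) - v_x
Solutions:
 Integral(1/atan(_y), (_y, v(x))) = C1 + sqrt(3)*x


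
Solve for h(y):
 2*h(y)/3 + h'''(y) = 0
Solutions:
 h(y) = C3*exp(-2^(1/3)*3^(2/3)*y/3) + (C1*sin(2^(1/3)*3^(1/6)*y/2) + C2*cos(2^(1/3)*3^(1/6)*y/2))*exp(2^(1/3)*3^(2/3)*y/6)


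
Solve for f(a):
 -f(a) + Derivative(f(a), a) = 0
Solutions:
 f(a) = C1*exp(a)


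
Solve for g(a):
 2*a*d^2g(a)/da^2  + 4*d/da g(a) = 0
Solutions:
 g(a) = C1 + C2/a


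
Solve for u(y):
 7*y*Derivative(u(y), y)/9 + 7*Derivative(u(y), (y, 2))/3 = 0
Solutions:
 u(y) = C1 + C2*erf(sqrt(6)*y/6)


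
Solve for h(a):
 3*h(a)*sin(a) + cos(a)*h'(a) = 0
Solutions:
 h(a) = C1*cos(a)^3


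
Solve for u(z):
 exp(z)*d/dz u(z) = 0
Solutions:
 u(z) = C1


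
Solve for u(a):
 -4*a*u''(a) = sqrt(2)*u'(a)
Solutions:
 u(a) = C1 + C2*a^(1 - sqrt(2)/4)


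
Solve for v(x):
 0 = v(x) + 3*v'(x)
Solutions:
 v(x) = C1*exp(-x/3)


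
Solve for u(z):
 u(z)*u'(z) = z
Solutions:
 u(z) = -sqrt(C1 + z^2)
 u(z) = sqrt(C1 + z^2)


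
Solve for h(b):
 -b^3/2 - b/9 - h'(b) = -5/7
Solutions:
 h(b) = C1 - b^4/8 - b^2/18 + 5*b/7


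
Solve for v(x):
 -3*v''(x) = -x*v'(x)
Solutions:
 v(x) = C1 + C2*erfi(sqrt(6)*x/6)


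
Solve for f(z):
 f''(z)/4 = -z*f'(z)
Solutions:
 f(z) = C1 + C2*erf(sqrt(2)*z)


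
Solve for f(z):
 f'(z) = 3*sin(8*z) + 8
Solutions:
 f(z) = C1 + 8*z - 3*cos(8*z)/8


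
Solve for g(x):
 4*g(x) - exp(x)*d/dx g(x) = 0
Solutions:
 g(x) = C1*exp(-4*exp(-x))


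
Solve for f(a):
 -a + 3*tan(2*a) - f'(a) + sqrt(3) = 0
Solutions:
 f(a) = C1 - a^2/2 + sqrt(3)*a - 3*log(cos(2*a))/2


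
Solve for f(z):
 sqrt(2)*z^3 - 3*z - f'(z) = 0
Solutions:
 f(z) = C1 + sqrt(2)*z^4/4 - 3*z^2/2


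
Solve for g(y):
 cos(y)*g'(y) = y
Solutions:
 g(y) = C1 + Integral(y/cos(y), y)


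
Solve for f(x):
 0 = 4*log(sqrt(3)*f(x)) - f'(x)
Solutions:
 -Integral(1/(2*log(_y) + log(3)), (_y, f(x)))/2 = C1 - x


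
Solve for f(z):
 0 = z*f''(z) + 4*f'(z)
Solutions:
 f(z) = C1 + C2/z^3


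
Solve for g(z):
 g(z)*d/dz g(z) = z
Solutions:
 g(z) = -sqrt(C1 + z^2)
 g(z) = sqrt(C1 + z^2)


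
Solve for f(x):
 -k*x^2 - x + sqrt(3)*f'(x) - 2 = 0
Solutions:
 f(x) = C1 + sqrt(3)*k*x^3/9 + sqrt(3)*x^2/6 + 2*sqrt(3)*x/3


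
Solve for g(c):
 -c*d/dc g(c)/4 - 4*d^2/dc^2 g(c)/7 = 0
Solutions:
 g(c) = C1 + C2*erf(sqrt(14)*c/8)


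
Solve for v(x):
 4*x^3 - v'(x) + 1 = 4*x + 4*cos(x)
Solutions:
 v(x) = C1 + x^4 - 2*x^2 + x - 4*sin(x)


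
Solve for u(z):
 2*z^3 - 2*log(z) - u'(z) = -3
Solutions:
 u(z) = C1 + z^4/2 - 2*z*log(z) + 5*z


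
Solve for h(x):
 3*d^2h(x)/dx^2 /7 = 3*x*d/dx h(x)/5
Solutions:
 h(x) = C1 + C2*erfi(sqrt(70)*x/10)


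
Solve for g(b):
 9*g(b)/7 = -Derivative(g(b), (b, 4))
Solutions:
 g(b) = (C1*sin(sqrt(6)*7^(3/4)*b/14) + C2*cos(sqrt(6)*7^(3/4)*b/14))*exp(-sqrt(6)*7^(3/4)*b/14) + (C3*sin(sqrt(6)*7^(3/4)*b/14) + C4*cos(sqrt(6)*7^(3/4)*b/14))*exp(sqrt(6)*7^(3/4)*b/14)


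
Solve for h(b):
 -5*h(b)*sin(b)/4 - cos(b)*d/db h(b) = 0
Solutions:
 h(b) = C1*cos(b)^(5/4)


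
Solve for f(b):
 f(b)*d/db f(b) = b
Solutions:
 f(b) = -sqrt(C1 + b^2)
 f(b) = sqrt(C1 + b^2)


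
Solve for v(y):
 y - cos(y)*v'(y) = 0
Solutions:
 v(y) = C1 + Integral(y/cos(y), y)


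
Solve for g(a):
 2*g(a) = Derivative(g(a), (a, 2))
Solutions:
 g(a) = C1*exp(-sqrt(2)*a) + C2*exp(sqrt(2)*a)


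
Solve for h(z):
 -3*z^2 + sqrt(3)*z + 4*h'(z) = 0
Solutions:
 h(z) = C1 + z^3/4 - sqrt(3)*z^2/8


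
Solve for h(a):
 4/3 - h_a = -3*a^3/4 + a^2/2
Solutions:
 h(a) = C1 + 3*a^4/16 - a^3/6 + 4*a/3


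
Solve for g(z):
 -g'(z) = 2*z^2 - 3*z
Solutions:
 g(z) = C1 - 2*z^3/3 + 3*z^2/2


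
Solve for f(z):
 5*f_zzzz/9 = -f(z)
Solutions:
 f(z) = (C1*sin(5^(3/4)*sqrt(6)*z/10) + C2*cos(5^(3/4)*sqrt(6)*z/10))*exp(-5^(3/4)*sqrt(6)*z/10) + (C3*sin(5^(3/4)*sqrt(6)*z/10) + C4*cos(5^(3/4)*sqrt(6)*z/10))*exp(5^(3/4)*sqrt(6)*z/10)


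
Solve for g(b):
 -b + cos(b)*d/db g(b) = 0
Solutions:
 g(b) = C1 + Integral(b/cos(b), b)


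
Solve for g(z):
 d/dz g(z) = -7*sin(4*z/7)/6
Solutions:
 g(z) = C1 + 49*cos(4*z/7)/24


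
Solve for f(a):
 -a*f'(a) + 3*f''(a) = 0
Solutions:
 f(a) = C1 + C2*erfi(sqrt(6)*a/6)


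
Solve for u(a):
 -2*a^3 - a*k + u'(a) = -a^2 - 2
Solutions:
 u(a) = C1 + a^4/2 - a^3/3 + a^2*k/2 - 2*a


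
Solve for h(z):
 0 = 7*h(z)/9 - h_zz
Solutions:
 h(z) = C1*exp(-sqrt(7)*z/3) + C2*exp(sqrt(7)*z/3)


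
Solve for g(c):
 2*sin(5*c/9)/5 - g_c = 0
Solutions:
 g(c) = C1 - 18*cos(5*c/9)/25


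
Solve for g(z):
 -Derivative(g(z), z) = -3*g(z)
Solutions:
 g(z) = C1*exp(3*z)


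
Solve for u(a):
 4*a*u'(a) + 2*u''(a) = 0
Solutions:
 u(a) = C1 + C2*erf(a)


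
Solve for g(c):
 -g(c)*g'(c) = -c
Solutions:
 g(c) = -sqrt(C1 + c^2)
 g(c) = sqrt(C1 + c^2)


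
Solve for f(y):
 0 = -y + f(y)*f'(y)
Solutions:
 f(y) = -sqrt(C1 + y^2)
 f(y) = sqrt(C1 + y^2)


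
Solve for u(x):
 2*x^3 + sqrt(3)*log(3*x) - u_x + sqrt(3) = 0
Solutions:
 u(x) = C1 + x^4/2 + sqrt(3)*x*log(x) + sqrt(3)*x*log(3)


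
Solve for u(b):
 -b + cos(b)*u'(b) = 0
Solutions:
 u(b) = C1 + Integral(b/cos(b), b)


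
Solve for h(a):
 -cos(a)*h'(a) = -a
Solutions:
 h(a) = C1 + Integral(a/cos(a), a)


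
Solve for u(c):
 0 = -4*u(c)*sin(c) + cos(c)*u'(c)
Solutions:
 u(c) = C1/cos(c)^4


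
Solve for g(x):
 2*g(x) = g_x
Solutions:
 g(x) = C1*exp(2*x)


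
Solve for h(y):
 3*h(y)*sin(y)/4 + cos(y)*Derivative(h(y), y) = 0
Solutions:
 h(y) = C1*cos(y)^(3/4)


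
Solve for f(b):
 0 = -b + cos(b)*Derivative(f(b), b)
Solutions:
 f(b) = C1 + Integral(b/cos(b), b)


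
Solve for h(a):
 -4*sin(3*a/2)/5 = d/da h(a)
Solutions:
 h(a) = C1 + 8*cos(3*a/2)/15


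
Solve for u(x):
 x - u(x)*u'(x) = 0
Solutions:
 u(x) = -sqrt(C1 + x^2)
 u(x) = sqrt(C1 + x^2)


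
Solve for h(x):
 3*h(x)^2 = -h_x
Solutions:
 h(x) = 1/(C1 + 3*x)


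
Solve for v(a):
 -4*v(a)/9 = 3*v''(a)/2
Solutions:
 v(a) = C1*sin(2*sqrt(6)*a/9) + C2*cos(2*sqrt(6)*a/9)


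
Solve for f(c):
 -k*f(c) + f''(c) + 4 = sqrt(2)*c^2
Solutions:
 f(c) = C1*exp(-c*sqrt(k)) + C2*exp(c*sqrt(k)) - sqrt(2)*c^2/k + 4/k - 2*sqrt(2)/k^2


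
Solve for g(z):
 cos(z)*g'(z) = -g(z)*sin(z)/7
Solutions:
 g(z) = C1*cos(z)^(1/7)


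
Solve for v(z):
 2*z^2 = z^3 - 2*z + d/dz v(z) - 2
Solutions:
 v(z) = C1 - z^4/4 + 2*z^3/3 + z^2 + 2*z


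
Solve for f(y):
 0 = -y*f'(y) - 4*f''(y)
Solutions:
 f(y) = C1 + C2*erf(sqrt(2)*y/4)


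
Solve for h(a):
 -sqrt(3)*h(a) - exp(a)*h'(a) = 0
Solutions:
 h(a) = C1*exp(sqrt(3)*exp(-a))


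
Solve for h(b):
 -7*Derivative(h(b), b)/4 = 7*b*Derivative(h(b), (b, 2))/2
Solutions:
 h(b) = C1 + C2*sqrt(b)


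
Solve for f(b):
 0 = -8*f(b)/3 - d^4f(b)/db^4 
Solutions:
 f(b) = (C1*sin(2^(1/4)*3^(3/4)*b/3) + C2*cos(2^(1/4)*3^(3/4)*b/3))*exp(-2^(1/4)*3^(3/4)*b/3) + (C3*sin(2^(1/4)*3^(3/4)*b/3) + C4*cos(2^(1/4)*3^(3/4)*b/3))*exp(2^(1/4)*3^(3/4)*b/3)


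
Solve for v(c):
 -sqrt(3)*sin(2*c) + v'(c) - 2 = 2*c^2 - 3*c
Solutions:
 v(c) = C1 + 2*c^3/3 - 3*c^2/2 + 2*c - sqrt(3)*cos(2*c)/2


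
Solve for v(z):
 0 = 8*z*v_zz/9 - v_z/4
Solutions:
 v(z) = C1 + C2*z^(41/32)


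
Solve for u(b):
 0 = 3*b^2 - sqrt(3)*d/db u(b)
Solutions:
 u(b) = C1 + sqrt(3)*b^3/3


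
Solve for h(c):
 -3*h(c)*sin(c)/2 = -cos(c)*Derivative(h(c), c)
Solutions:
 h(c) = C1/cos(c)^(3/2)


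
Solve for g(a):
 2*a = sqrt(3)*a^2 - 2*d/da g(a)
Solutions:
 g(a) = C1 + sqrt(3)*a^3/6 - a^2/2


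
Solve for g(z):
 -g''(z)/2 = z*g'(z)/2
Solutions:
 g(z) = C1 + C2*erf(sqrt(2)*z/2)


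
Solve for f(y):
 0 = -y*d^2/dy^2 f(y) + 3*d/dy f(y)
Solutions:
 f(y) = C1 + C2*y^4


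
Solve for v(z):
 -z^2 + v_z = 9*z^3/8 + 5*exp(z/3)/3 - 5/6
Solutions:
 v(z) = C1 + 9*z^4/32 + z^3/3 - 5*z/6 + 5*exp(z/3)


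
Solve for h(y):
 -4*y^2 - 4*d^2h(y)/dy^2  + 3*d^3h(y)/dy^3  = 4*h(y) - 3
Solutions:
 h(y) = C1*exp(y*(-2^(1/3)*(9*sqrt(921) + 275)^(1/3) - 8*2^(2/3)/(9*sqrt(921) + 275)^(1/3) + 8)/18)*sin(2^(1/3)*sqrt(3)*y*(-(9*sqrt(921) + 275)^(1/3) + 8*2^(1/3)/(9*sqrt(921) + 275)^(1/3))/18) + C2*exp(y*(-2^(1/3)*(9*sqrt(921) + 275)^(1/3) - 8*2^(2/3)/(9*sqrt(921) + 275)^(1/3) + 8)/18)*cos(2^(1/3)*sqrt(3)*y*(-(9*sqrt(921) + 275)^(1/3) + 8*2^(1/3)/(9*sqrt(921) + 275)^(1/3))/18) + C3*exp(y*(8*2^(2/3)/(9*sqrt(921) + 275)^(1/3) + 4 + 2^(1/3)*(9*sqrt(921) + 275)^(1/3))/9) - y^2 + 11/4


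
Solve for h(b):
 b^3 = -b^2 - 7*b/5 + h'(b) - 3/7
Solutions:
 h(b) = C1 + b^4/4 + b^3/3 + 7*b^2/10 + 3*b/7


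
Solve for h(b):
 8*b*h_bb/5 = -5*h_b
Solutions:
 h(b) = C1 + C2/b^(17/8)


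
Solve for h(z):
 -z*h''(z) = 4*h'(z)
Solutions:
 h(z) = C1 + C2/z^3


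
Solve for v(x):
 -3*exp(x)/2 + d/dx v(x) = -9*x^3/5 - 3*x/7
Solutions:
 v(x) = C1 - 9*x^4/20 - 3*x^2/14 + 3*exp(x)/2


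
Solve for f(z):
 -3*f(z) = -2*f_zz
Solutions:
 f(z) = C1*exp(-sqrt(6)*z/2) + C2*exp(sqrt(6)*z/2)


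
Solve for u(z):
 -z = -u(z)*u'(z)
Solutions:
 u(z) = -sqrt(C1 + z^2)
 u(z) = sqrt(C1 + z^2)


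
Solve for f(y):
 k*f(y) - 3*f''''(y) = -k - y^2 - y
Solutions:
 f(y) = C1*exp(-3^(3/4)*k^(1/4)*y/3) + C2*exp(3^(3/4)*k^(1/4)*y/3) + C3*exp(-3^(3/4)*I*k^(1/4)*y/3) + C4*exp(3^(3/4)*I*k^(1/4)*y/3) - 1 - y^2/k - y/k


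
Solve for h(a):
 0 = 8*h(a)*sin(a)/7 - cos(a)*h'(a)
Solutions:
 h(a) = C1/cos(a)^(8/7)


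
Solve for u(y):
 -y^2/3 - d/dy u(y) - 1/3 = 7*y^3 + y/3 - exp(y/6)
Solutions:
 u(y) = C1 - 7*y^4/4 - y^3/9 - y^2/6 - y/3 + 6*exp(y/6)


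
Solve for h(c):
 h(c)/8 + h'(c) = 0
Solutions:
 h(c) = C1*exp(-c/8)


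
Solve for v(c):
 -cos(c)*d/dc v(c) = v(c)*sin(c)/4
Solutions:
 v(c) = C1*cos(c)^(1/4)


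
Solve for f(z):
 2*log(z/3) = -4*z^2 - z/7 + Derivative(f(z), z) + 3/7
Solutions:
 f(z) = C1 + 4*z^3/3 + z^2/14 + 2*z*log(z) - 17*z/7 - 2*z*log(3)


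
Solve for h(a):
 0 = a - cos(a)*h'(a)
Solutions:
 h(a) = C1 + Integral(a/cos(a), a)


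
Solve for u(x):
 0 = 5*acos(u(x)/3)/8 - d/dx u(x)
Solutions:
 Integral(1/acos(_y/3), (_y, u(x))) = C1 + 5*x/8


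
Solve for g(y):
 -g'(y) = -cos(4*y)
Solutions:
 g(y) = C1 + sin(4*y)/4


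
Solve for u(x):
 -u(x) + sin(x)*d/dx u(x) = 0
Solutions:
 u(x) = C1*sqrt(cos(x) - 1)/sqrt(cos(x) + 1)


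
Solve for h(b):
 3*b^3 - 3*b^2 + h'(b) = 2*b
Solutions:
 h(b) = C1 - 3*b^4/4 + b^3 + b^2


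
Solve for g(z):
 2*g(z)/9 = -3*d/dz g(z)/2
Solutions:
 g(z) = C1*exp(-4*z/27)


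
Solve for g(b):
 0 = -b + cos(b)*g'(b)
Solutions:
 g(b) = C1 + Integral(b/cos(b), b)


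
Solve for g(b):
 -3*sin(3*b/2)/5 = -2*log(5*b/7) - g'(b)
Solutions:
 g(b) = C1 - 2*b*log(b) - 2*b*log(5) + 2*b + 2*b*log(7) - 2*cos(3*b/2)/5


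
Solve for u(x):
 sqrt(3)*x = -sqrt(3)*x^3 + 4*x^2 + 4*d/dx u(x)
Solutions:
 u(x) = C1 + sqrt(3)*x^4/16 - x^3/3 + sqrt(3)*x^2/8


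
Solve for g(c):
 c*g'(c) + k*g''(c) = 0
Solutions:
 g(c) = C1 + C2*sqrt(k)*erf(sqrt(2)*c*sqrt(1/k)/2)


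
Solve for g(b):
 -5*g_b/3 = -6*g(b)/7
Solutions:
 g(b) = C1*exp(18*b/35)


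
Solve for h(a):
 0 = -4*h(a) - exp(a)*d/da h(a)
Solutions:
 h(a) = C1*exp(4*exp(-a))


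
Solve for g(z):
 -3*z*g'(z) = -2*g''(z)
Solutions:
 g(z) = C1 + C2*erfi(sqrt(3)*z/2)


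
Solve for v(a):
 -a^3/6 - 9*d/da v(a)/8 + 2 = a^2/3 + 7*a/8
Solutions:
 v(a) = C1 - a^4/27 - 8*a^3/81 - 7*a^2/18 + 16*a/9


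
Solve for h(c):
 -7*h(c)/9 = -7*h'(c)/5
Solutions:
 h(c) = C1*exp(5*c/9)


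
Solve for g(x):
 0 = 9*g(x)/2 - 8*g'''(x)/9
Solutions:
 g(x) = C3*exp(3*2^(2/3)*3^(1/3)*x/4) + (C1*sin(3*2^(2/3)*3^(5/6)*x/8) + C2*cos(3*2^(2/3)*3^(5/6)*x/8))*exp(-3*2^(2/3)*3^(1/3)*x/8)


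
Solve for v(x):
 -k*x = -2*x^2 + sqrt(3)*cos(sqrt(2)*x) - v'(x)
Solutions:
 v(x) = C1 + k*x^2/2 - 2*x^3/3 + sqrt(6)*sin(sqrt(2)*x)/2


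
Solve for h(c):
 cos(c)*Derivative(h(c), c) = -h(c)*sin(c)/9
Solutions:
 h(c) = C1*cos(c)^(1/9)


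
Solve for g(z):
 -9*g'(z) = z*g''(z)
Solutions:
 g(z) = C1 + C2/z^8


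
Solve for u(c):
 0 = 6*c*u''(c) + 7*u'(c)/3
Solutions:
 u(c) = C1 + C2*c^(11/18)


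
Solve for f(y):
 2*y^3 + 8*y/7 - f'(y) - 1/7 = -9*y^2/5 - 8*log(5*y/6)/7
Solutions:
 f(y) = C1 + y^4/2 + 3*y^3/5 + 4*y^2/7 + 8*y*log(y)/7 - 8*y*log(6)/7 - 9*y/7 + 8*y*log(5)/7


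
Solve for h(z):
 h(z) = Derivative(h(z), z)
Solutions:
 h(z) = C1*exp(z)


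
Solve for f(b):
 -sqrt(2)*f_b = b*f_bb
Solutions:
 f(b) = C1 + C2*b^(1 - sqrt(2))


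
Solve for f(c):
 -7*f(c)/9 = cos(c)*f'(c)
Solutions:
 f(c) = C1*(sin(c) - 1)^(7/18)/(sin(c) + 1)^(7/18)


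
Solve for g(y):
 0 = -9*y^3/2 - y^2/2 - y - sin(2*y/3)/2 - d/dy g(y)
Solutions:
 g(y) = C1 - 9*y^4/8 - y^3/6 - y^2/2 + 3*cos(2*y/3)/4


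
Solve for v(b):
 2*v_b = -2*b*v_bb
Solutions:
 v(b) = C1 + C2*log(b)


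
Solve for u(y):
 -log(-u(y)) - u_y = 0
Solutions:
 -li(-u(y)) = C1 - y


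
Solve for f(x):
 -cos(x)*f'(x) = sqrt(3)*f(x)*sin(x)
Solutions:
 f(x) = C1*cos(x)^(sqrt(3))


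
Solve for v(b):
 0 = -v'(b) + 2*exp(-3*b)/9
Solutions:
 v(b) = C1 - 2*exp(-3*b)/27


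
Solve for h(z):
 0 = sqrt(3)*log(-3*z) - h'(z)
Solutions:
 h(z) = C1 + sqrt(3)*z*log(-z) + sqrt(3)*z*(-1 + log(3))


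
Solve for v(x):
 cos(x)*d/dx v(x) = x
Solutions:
 v(x) = C1 + Integral(x/cos(x), x)


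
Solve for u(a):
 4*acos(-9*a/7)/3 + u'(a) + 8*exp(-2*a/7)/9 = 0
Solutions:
 u(a) = C1 - 4*a*acos(-9*a/7)/3 - 4*sqrt(49 - 81*a^2)/27 + 28*exp(-2*a/7)/9


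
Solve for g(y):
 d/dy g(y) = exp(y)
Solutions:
 g(y) = C1 + exp(y)


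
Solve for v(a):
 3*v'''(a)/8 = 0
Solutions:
 v(a) = C1 + C2*a + C3*a^2


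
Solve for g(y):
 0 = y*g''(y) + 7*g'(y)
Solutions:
 g(y) = C1 + C2/y^6


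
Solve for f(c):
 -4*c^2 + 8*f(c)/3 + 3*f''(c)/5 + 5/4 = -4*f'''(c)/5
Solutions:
 f(c) = C1*exp(c*(-6 + 3*3^(1/3)/(8*sqrt(1630) + 323)^(1/3) + 3^(2/3)*(8*sqrt(1630) + 323)^(1/3))/24)*sin(3^(1/6)*c*(-(8*sqrt(1630) + 323)^(1/3) + 3^(2/3)/(8*sqrt(1630) + 323)^(1/3))/8) + C2*exp(c*(-6 + 3*3^(1/3)/(8*sqrt(1630) + 323)^(1/3) + 3^(2/3)*(8*sqrt(1630) + 323)^(1/3))/24)*cos(3^(1/6)*c*(-(8*sqrt(1630) + 323)^(1/3) + 3^(2/3)/(8*sqrt(1630) + 323)^(1/3))/8) + C3*exp(-c*(3*3^(1/3)/(8*sqrt(1630) + 323)^(1/3) + 3 + 3^(2/3)*(8*sqrt(1630) + 323)^(1/3))/12) + 3*c^2/2 - 183/160


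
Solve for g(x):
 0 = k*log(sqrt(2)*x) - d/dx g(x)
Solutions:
 g(x) = C1 + k*x*log(x) - k*x + k*x*log(2)/2


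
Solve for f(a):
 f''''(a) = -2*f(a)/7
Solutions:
 f(a) = (C1*sin(14^(3/4)*a/14) + C2*cos(14^(3/4)*a/14))*exp(-14^(3/4)*a/14) + (C3*sin(14^(3/4)*a/14) + C4*cos(14^(3/4)*a/14))*exp(14^(3/4)*a/14)


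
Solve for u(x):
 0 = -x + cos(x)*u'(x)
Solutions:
 u(x) = C1 + Integral(x/cos(x), x)


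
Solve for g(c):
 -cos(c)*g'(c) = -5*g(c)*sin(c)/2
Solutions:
 g(c) = C1/cos(c)^(5/2)


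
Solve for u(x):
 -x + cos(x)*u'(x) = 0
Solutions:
 u(x) = C1 + Integral(x/cos(x), x)


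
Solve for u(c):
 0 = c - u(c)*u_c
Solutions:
 u(c) = -sqrt(C1 + c^2)
 u(c) = sqrt(C1 + c^2)


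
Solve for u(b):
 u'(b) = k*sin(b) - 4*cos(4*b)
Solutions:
 u(b) = C1 - k*cos(b) - sin(4*b)


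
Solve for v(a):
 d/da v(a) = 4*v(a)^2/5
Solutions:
 v(a) = -5/(C1 + 4*a)


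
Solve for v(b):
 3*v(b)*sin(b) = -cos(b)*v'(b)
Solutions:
 v(b) = C1*cos(b)^3


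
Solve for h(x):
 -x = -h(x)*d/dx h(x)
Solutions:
 h(x) = -sqrt(C1 + x^2)
 h(x) = sqrt(C1 + x^2)


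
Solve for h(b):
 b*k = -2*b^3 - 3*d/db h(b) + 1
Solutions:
 h(b) = C1 - b^4/6 - b^2*k/6 + b/3


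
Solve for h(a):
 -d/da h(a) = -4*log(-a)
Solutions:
 h(a) = C1 + 4*a*log(-a) - 4*a


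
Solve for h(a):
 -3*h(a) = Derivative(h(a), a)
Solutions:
 h(a) = C1*exp(-3*a)


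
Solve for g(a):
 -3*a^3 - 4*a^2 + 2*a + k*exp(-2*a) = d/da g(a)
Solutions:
 g(a) = C1 - 3*a^4/4 - 4*a^3/3 + a^2 - k*exp(-2*a)/2


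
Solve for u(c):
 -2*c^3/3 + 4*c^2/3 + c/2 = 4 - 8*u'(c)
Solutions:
 u(c) = C1 + c^4/48 - c^3/18 - c^2/32 + c/2


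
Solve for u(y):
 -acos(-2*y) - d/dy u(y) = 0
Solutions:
 u(y) = C1 - y*acos(-2*y) - sqrt(1 - 4*y^2)/2


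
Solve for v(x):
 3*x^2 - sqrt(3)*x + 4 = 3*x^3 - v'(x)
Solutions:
 v(x) = C1 + 3*x^4/4 - x^3 + sqrt(3)*x^2/2 - 4*x


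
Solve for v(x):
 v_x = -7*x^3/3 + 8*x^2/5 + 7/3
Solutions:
 v(x) = C1 - 7*x^4/12 + 8*x^3/15 + 7*x/3


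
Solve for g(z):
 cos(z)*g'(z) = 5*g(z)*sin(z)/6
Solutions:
 g(z) = C1/cos(z)^(5/6)


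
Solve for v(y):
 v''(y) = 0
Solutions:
 v(y) = C1 + C2*y


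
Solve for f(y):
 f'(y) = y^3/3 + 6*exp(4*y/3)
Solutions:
 f(y) = C1 + y^4/12 + 9*exp(4*y/3)/2


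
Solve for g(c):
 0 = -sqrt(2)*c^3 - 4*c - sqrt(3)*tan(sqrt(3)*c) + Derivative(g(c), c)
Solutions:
 g(c) = C1 + sqrt(2)*c^4/4 + 2*c^2 - log(cos(sqrt(3)*c))


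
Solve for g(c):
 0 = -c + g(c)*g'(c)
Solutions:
 g(c) = -sqrt(C1 + c^2)
 g(c) = sqrt(C1 + c^2)


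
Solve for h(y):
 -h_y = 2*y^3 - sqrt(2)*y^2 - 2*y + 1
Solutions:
 h(y) = C1 - y^4/2 + sqrt(2)*y^3/3 + y^2 - y


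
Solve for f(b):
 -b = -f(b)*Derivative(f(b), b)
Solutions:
 f(b) = -sqrt(C1 + b^2)
 f(b) = sqrt(C1 + b^2)


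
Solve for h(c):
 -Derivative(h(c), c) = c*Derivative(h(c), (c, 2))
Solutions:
 h(c) = C1 + C2*log(c)


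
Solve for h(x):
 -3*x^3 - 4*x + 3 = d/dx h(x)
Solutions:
 h(x) = C1 - 3*x^4/4 - 2*x^2 + 3*x


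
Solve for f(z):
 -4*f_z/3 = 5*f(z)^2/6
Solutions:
 f(z) = 8/(C1 + 5*z)


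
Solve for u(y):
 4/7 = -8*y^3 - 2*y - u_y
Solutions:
 u(y) = C1 - 2*y^4 - y^2 - 4*y/7


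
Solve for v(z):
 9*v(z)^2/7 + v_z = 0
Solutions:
 v(z) = 7/(C1 + 9*z)


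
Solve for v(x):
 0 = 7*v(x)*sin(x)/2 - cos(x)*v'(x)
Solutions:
 v(x) = C1/cos(x)^(7/2)


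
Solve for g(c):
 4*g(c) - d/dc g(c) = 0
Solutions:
 g(c) = C1*exp(4*c)


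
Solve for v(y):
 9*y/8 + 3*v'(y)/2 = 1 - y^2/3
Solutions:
 v(y) = C1 - 2*y^3/27 - 3*y^2/8 + 2*y/3


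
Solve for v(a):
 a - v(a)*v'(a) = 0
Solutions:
 v(a) = -sqrt(C1 + a^2)
 v(a) = sqrt(C1 + a^2)


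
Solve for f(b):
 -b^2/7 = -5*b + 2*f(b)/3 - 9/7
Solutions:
 f(b) = -3*b^2/14 + 15*b/2 + 27/14


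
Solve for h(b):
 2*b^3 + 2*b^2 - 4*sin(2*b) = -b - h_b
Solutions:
 h(b) = C1 - b^4/2 - 2*b^3/3 - b^2/2 - 2*cos(2*b)


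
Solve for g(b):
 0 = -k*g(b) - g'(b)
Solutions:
 g(b) = C1*exp(-b*k)


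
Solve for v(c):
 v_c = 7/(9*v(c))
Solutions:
 v(c) = -sqrt(C1 + 14*c)/3
 v(c) = sqrt(C1 + 14*c)/3


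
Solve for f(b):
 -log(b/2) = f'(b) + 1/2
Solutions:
 f(b) = C1 - b*log(b) + b/2 + b*log(2)


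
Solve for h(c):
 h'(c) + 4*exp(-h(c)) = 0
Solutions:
 h(c) = log(C1 - 4*c)


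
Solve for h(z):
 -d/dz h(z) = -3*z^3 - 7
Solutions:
 h(z) = C1 + 3*z^4/4 + 7*z


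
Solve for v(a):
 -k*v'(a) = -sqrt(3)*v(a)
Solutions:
 v(a) = C1*exp(sqrt(3)*a/k)


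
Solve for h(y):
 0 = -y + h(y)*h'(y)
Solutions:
 h(y) = -sqrt(C1 + y^2)
 h(y) = sqrt(C1 + y^2)


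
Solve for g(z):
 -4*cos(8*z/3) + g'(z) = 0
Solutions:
 g(z) = C1 + 3*sin(8*z/3)/2


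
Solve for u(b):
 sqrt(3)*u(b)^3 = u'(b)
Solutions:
 u(b) = -sqrt(2)*sqrt(-1/(C1 + sqrt(3)*b))/2
 u(b) = sqrt(2)*sqrt(-1/(C1 + sqrt(3)*b))/2


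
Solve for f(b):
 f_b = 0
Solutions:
 f(b) = C1


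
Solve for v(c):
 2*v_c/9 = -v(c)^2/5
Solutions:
 v(c) = 10/(C1 + 9*c)


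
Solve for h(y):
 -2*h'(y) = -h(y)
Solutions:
 h(y) = C1*exp(y/2)


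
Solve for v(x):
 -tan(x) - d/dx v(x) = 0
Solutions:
 v(x) = C1 + log(cos(x))


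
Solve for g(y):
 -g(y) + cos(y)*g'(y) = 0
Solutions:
 g(y) = C1*sqrt(sin(y) + 1)/sqrt(sin(y) - 1)


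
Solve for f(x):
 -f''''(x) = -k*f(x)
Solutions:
 f(x) = C1*exp(-k^(1/4)*x) + C2*exp(k^(1/4)*x) + C3*exp(-I*k^(1/4)*x) + C4*exp(I*k^(1/4)*x)


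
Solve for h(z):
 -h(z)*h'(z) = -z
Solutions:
 h(z) = -sqrt(C1 + z^2)
 h(z) = sqrt(C1 + z^2)


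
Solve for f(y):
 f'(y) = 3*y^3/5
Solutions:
 f(y) = C1 + 3*y^4/20


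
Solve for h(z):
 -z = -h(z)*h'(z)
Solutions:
 h(z) = -sqrt(C1 + z^2)
 h(z) = sqrt(C1 + z^2)


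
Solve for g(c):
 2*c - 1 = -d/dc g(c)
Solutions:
 g(c) = C1 - c^2 + c


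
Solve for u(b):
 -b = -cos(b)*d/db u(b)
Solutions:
 u(b) = C1 + Integral(b/cos(b), b)


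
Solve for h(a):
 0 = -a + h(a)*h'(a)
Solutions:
 h(a) = -sqrt(C1 + a^2)
 h(a) = sqrt(C1 + a^2)


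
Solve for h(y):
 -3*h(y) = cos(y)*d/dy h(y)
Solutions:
 h(y) = C1*(sin(y) - 1)^(3/2)/(sin(y) + 1)^(3/2)


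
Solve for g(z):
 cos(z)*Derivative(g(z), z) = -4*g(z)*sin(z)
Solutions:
 g(z) = C1*cos(z)^4


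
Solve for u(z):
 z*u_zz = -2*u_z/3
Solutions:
 u(z) = C1 + C2*z^(1/3)


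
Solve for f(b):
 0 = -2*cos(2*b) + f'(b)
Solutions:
 f(b) = C1 + sin(2*b)


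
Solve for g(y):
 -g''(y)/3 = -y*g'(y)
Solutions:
 g(y) = C1 + C2*erfi(sqrt(6)*y/2)


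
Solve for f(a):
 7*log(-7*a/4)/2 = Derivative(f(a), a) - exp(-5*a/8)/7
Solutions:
 f(a) = C1 + 7*a*log(-a)/2 + a*(-7*log(2) - 7/2 + 7*log(7)/2) - 8*exp(-5*a/8)/35


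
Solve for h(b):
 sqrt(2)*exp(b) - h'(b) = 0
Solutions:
 h(b) = C1 + sqrt(2)*exp(b)


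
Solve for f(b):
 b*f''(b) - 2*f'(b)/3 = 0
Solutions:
 f(b) = C1 + C2*b^(5/3)


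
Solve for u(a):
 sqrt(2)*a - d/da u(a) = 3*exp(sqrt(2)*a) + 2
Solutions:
 u(a) = C1 + sqrt(2)*a^2/2 - 2*a - 3*sqrt(2)*exp(sqrt(2)*a)/2


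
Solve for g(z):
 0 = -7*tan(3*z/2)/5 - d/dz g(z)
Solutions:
 g(z) = C1 + 14*log(cos(3*z/2))/15


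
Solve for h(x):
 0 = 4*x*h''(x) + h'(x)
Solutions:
 h(x) = C1 + C2*x^(3/4)


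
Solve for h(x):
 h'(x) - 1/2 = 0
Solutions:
 h(x) = C1 + x/2


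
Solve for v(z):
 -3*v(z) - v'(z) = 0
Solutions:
 v(z) = C1*exp(-3*z)


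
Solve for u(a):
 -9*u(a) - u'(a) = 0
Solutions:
 u(a) = C1*exp(-9*a)


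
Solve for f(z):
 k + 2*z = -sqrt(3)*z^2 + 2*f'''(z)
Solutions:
 f(z) = C1 + C2*z + C3*z^2 + k*z^3/12 + sqrt(3)*z^5/120 + z^4/24


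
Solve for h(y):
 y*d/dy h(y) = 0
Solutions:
 h(y) = C1


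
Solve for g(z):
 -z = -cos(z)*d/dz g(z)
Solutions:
 g(z) = C1 + Integral(z/cos(z), z)


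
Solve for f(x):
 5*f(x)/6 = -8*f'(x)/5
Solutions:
 f(x) = C1*exp(-25*x/48)


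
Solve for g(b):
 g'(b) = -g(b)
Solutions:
 g(b) = C1*exp(-b)


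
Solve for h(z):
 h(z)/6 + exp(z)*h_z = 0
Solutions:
 h(z) = C1*exp(exp(-z)/6)


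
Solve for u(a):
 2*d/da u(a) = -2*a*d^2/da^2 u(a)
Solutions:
 u(a) = C1 + C2*log(a)


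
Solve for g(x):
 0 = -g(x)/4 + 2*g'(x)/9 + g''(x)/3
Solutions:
 g(x) = C1*exp(x*(-2 + sqrt(31))/6) + C2*exp(-x*(2 + sqrt(31))/6)


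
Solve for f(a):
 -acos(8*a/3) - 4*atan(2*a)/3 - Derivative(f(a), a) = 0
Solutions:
 f(a) = C1 - a*acos(8*a/3) - 4*a*atan(2*a)/3 + sqrt(9 - 64*a^2)/8 + log(4*a^2 + 1)/3


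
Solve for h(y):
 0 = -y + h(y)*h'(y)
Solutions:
 h(y) = -sqrt(C1 + y^2)
 h(y) = sqrt(C1 + y^2)


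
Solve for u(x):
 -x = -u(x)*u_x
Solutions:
 u(x) = -sqrt(C1 + x^2)
 u(x) = sqrt(C1 + x^2)


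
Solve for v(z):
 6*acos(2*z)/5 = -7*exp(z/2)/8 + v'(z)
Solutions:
 v(z) = C1 + 6*z*acos(2*z)/5 - 3*sqrt(1 - 4*z^2)/5 + 7*exp(z/2)/4


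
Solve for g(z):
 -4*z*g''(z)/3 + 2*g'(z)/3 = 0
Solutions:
 g(z) = C1 + C2*z^(3/2)


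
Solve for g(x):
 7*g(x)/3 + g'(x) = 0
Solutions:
 g(x) = C1*exp(-7*x/3)


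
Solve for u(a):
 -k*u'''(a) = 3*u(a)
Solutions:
 u(a) = C1*exp(3^(1/3)*a*(-1/k)^(1/3)) + C2*exp(a*(-1/k)^(1/3)*(-3^(1/3) + 3^(5/6)*I)/2) + C3*exp(-a*(-1/k)^(1/3)*(3^(1/3) + 3^(5/6)*I)/2)


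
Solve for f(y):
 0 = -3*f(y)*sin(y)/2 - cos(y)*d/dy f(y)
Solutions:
 f(y) = C1*cos(y)^(3/2)


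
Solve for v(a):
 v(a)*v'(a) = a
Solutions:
 v(a) = -sqrt(C1 + a^2)
 v(a) = sqrt(C1 + a^2)


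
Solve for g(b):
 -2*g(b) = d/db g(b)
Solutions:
 g(b) = C1*exp(-2*b)


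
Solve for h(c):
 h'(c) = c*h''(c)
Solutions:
 h(c) = C1 + C2*c^2


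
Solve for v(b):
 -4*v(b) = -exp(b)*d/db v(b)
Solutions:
 v(b) = C1*exp(-4*exp(-b))


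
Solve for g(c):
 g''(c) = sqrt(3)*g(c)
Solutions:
 g(c) = C1*exp(-3^(1/4)*c) + C2*exp(3^(1/4)*c)


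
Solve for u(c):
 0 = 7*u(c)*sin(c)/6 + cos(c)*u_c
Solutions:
 u(c) = C1*cos(c)^(7/6)


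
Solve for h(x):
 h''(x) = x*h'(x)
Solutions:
 h(x) = C1 + C2*erfi(sqrt(2)*x/2)


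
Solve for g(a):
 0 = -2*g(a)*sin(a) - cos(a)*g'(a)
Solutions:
 g(a) = C1*cos(a)^2


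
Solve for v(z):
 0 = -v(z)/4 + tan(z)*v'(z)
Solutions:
 v(z) = C1*sin(z)^(1/4)


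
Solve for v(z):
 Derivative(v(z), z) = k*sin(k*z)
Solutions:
 v(z) = C1 - cos(k*z)


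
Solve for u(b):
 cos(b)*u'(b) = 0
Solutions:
 u(b) = C1


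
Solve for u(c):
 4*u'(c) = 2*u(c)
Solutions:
 u(c) = C1*exp(c/2)


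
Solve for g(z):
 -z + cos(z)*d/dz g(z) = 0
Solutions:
 g(z) = C1 + Integral(z/cos(z), z)


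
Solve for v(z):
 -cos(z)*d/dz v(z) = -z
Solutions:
 v(z) = C1 + Integral(z/cos(z), z)


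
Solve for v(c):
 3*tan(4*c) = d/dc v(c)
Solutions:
 v(c) = C1 - 3*log(cos(4*c))/4


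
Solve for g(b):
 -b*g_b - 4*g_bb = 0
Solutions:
 g(b) = C1 + C2*erf(sqrt(2)*b/4)


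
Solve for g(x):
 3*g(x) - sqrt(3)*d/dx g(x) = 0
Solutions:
 g(x) = C1*exp(sqrt(3)*x)


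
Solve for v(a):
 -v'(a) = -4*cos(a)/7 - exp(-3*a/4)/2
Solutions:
 v(a) = C1 + 4*sin(a)/7 - 2*exp(-3*a/4)/3


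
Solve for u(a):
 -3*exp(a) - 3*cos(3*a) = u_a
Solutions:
 u(a) = C1 - 3*exp(a) - sin(3*a)


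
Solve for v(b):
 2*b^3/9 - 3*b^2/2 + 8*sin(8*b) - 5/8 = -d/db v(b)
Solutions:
 v(b) = C1 - b^4/18 + b^3/2 + 5*b/8 + cos(8*b)


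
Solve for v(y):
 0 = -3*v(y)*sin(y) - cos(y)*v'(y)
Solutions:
 v(y) = C1*cos(y)^3


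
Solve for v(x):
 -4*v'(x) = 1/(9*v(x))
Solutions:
 v(x) = -sqrt(C1 - 2*x)/6
 v(x) = sqrt(C1 - 2*x)/6


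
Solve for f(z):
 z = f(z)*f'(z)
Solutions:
 f(z) = -sqrt(C1 + z^2)
 f(z) = sqrt(C1 + z^2)


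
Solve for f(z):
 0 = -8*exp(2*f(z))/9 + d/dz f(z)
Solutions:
 f(z) = log(-sqrt(-1/(C1 + 8*z))) - log(2)/2 + log(3)
 f(z) = log(-1/(C1 + 8*z))/2 - log(2)/2 + log(3)


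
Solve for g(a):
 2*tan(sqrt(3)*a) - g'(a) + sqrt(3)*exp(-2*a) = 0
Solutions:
 g(a) = C1 + sqrt(3)*log(tan(sqrt(3)*a)^2 + 1)/3 - sqrt(3)*exp(-2*a)/2


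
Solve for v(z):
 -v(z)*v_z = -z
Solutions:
 v(z) = -sqrt(C1 + z^2)
 v(z) = sqrt(C1 + z^2)


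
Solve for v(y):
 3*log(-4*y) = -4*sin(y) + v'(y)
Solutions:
 v(y) = C1 + 3*y*log(-y) - 3*y + 6*y*log(2) - 4*cos(y)


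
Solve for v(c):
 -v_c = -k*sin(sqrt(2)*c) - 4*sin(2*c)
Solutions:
 v(c) = C1 - sqrt(2)*k*cos(sqrt(2)*c)/2 - 2*cos(2*c)


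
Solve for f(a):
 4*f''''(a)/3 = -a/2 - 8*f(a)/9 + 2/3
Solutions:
 f(a) = -9*a/16 + (C1*sin(6^(3/4)*a/6) + C2*cos(6^(3/4)*a/6))*exp(-6^(3/4)*a/6) + (C3*sin(6^(3/4)*a/6) + C4*cos(6^(3/4)*a/6))*exp(6^(3/4)*a/6) + 3/4


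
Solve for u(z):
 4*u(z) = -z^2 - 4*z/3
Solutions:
 u(z) = z*(-3*z - 4)/12


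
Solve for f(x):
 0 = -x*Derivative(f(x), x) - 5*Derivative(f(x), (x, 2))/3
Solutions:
 f(x) = C1 + C2*erf(sqrt(30)*x/10)


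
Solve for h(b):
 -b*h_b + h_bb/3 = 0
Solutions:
 h(b) = C1 + C2*erfi(sqrt(6)*b/2)


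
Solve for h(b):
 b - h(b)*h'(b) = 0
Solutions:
 h(b) = -sqrt(C1 + b^2)
 h(b) = sqrt(C1 + b^2)


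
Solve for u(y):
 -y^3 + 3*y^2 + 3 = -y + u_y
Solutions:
 u(y) = C1 - y^4/4 + y^3 + y^2/2 + 3*y


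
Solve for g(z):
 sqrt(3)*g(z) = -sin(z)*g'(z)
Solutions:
 g(z) = C1*(cos(z) + 1)^(sqrt(3)/2)/(cos(z) - 1)^(sqrt(3)/2)


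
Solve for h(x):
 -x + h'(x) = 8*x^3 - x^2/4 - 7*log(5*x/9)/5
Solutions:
 h(x) = C1 + 2*x^4 - x^3/12 + x^2/2 - 7*x*log(x)/5 - 7*x*log(5)/5 + 7*x/5 + 14*x*log(3)/5


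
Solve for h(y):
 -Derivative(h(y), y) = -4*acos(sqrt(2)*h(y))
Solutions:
 Integral(1/acos(sqrt(2)*_y), (_y, h(y))) = C1 + 4*y


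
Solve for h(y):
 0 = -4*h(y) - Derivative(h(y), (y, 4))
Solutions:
 h(y) = (C1*sin(y) + C2*cos(y))*exp(-y) + (C3*sin(y) + C4*cos(y))*exp(y)


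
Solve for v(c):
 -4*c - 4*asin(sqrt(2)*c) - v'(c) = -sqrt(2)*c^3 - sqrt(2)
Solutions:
 v(c) = C1 + sqrt(2)*c^4/4 - 2*c^2 - 4*c*asin(sqrt(2)*c) + sqrt(2)*c - 2*sqrt(2)*sqrt(1 - 2*c^2)


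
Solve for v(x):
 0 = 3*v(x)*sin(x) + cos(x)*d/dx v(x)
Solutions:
 v(x) = C1*cos(x)^3


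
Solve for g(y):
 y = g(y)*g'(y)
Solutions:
 g(y) = -sqrt(C1 + y^2)
 g(y) = sqrt(C1 + y^2)


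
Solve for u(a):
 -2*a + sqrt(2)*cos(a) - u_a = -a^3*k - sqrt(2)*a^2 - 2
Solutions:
 u(a) = C1 + a^4*k/4 + sqrt(2)*a^3/3 - a^2 + 2*a + sqrt(2)*sin(a)


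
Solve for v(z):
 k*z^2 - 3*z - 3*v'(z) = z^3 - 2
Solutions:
 v(z) = C1 + k*z^3/9 - z^4/12 - z^2/2 + 2*z/3


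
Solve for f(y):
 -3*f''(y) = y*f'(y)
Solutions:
 f(y) = C1 + C2*erf(sqrt(6)*y/6)


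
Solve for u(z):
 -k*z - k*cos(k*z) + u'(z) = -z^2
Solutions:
 u(z) = C1 + k*z^2/2 - z^3/3 + sin(k*z)


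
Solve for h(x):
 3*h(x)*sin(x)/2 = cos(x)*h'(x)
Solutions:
 h(x) = C1/cos(x)^(3/2)


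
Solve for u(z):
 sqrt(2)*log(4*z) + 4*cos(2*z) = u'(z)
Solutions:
 u(z) = C1 + sqrt(2)*z*(log(z) - 1) + 2*sqrt(2)*z*log(2) + 2*sin(2*z)


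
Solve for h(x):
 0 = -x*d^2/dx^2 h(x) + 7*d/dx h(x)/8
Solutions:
 h(x) = C1 + C2*x^(15/8)


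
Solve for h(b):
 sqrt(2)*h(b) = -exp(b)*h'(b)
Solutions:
 h(b) = C1*exp(sqrt(2)*exp(-b))


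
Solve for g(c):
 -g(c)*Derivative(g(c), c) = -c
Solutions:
 g(c) = -sqrt(C1 + c^2)
 g(c) = sqrt(C1 + c^2)


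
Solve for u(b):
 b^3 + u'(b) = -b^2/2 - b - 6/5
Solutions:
 u(b) = C1 - b^4/4 - b^3/6 - b^2/2 - 6*b/5


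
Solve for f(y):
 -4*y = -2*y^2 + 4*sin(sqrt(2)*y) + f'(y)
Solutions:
 f(y) = C1 + 2*y^3/3 - 2*y^2 + 2*sqrt(2)*cos(sqrt(2)*y)


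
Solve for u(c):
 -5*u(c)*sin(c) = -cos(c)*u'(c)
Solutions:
 u(c) = C1/cos(c)^5


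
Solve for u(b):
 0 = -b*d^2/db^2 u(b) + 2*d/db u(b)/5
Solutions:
 u(b) = C1 + C2*b^(7/5)


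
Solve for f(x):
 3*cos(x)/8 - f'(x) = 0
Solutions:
 f(x) = C1 + 3*sin(x)/8


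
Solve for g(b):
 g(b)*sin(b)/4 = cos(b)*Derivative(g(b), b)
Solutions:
 g(b) = C1/cos(b)^(1/4)


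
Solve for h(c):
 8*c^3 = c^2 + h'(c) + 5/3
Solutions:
 h(c) = C1 + 2*c^4 - c^3/3 - 5*c/3


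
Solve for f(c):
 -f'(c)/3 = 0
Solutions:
 f(c) = C1


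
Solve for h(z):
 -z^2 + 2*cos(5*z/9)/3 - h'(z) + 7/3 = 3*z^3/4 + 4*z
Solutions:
 h(z) = C1 - 3*z^4/16 - z^3/3 - 2*z^2 + 7*z/3 + 6*sin(5*z/9)/5


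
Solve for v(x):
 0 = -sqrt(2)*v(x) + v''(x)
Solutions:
 v(x) = C1*exp(-2^(1/4)*x) + C2*exp(2^(1/4)*x)


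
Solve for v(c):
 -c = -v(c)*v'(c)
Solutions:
 v(c) = -sqrt(C1 + c^2)
 v(c) = sqrt(C1 + c^2)


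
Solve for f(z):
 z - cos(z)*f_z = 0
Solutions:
 f(z) = C1 + Integral(z/cos(z), z)


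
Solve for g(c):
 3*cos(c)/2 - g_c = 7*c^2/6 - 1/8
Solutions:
 g(c) = C1 - 7*c^3/18 + c/8 + 3*sin(c)/2


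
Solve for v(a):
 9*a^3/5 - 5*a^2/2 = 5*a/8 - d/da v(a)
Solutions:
 v(a) = C1 - 9*a^4/20 + 5*a^3/6 + 5*a^2/16


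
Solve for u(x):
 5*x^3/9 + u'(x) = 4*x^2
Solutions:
 u(x) = C1 - 5*x^4/36 + 4*x^3/3


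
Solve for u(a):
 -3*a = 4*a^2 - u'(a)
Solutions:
 u(a) = C1 + 4*a^3/3 + 3*a^2/2


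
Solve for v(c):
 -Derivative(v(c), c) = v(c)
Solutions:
 v(c) = C1*exp(-c)


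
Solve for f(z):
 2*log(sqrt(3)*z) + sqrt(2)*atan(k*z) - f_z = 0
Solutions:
 f(z) = C1 + 2*z*log(z) - 2*z + z*log(3) + sqrt(2)*Piecewise((z*atan(k*z) - log(k^2*z^2 + 1)/(2*k), Ne(k, 0)), (0, True))


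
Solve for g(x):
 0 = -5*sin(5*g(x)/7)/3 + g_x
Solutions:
 -5*x/3 + 7*log(cos(5*g(x)/7) - 1)/10 - 7*log(cos(5*g(x)/7) + 1)/10 = C1


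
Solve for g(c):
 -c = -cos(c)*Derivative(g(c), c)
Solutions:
 g(c) = C1 + Integral(c/cos(c), c)


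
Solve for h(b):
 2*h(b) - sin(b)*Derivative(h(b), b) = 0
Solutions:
 h(b) = C1*(cos(b) - 1)/(cos(b) + 1)


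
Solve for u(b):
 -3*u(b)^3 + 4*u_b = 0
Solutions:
 u(b) = -sqrt(2)*sqrt(-1/(C1 + 3*b))
 u(b) = sqrt(2)*sqrt(-1/(C1 + 3*b))


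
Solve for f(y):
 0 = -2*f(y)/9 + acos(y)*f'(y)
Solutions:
 f(y) = C1*exp(2*Integral(1/acos(y), y)/9)


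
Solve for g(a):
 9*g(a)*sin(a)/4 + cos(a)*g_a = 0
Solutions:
 g(a) = C1*cos(a)^(9/4)


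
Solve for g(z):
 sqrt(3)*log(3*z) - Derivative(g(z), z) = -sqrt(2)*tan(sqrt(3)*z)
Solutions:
 g(z) = C1 + sqrt(3)*z*(log(z) - 1) + sqrt(3)*z*log(3) - sqrt(6)*log(cos(sqrt(3)*z))/3


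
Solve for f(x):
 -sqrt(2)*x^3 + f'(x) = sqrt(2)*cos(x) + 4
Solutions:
 f(x) = C1 + sqrt(2)*x^4/4 + 4*x + sqrt(2)*sin(x)


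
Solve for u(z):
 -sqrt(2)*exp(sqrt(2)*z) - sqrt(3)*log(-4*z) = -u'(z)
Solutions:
 u(z) = C1 + sqrt(3)*z*log(-z) + sqrt(3)*z*(-1 + 2*log(2)) + exp(sqrt(2)*z)


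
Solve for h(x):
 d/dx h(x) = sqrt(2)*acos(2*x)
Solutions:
 h(x) = C1 + sqrt(2)*(x*acos(2*x) - sqrt(1 - 4*x^2)/2)


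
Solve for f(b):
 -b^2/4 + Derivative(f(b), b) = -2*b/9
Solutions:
 f(b) = C1 + b^3/12 - b^2/9


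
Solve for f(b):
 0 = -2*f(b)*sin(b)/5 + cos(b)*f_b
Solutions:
 f(b) = C1/cos(b)^(2/5)


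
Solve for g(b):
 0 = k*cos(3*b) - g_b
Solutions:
 g(b) = C1 + k*sin(3*b)/3


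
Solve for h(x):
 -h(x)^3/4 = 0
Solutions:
 h(x) = 0


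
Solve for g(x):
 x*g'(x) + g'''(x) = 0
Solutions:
 g(x) = C1 + Integral(C2*airyai(-x) + C3*airybi(-x), x)


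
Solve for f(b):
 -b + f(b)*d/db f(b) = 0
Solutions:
 f(b) = -sqrt(C1 + b^2)
 f(b) = sqrt(C1 + b^2)


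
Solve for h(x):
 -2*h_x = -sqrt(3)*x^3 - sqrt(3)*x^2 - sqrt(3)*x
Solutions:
 h(x) = C1 + sqrt(3)*x^4/8 + sqrt(3)*x^3/6 + sqrt(3)*x^2/4


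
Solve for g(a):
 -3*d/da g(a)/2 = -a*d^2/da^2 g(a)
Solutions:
 g(a) = C1 + C2*a^(5/2)


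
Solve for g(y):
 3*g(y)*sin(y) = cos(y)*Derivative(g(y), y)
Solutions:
 g(y) = C1/cos(y)^3


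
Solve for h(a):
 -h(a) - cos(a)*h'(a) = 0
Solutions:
 h(a) = C1*sqrt(sin(a) - 1)/sqrt(sin(a) + 1)


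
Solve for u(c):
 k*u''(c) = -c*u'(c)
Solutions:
 u(c) = C1 + C2*sqrt(k)*erf(sqrt(2)*c*sqrt(1/k)/2)


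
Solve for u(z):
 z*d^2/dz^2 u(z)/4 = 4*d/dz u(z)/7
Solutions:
 u(z) = C1 + C2*z^(23/7)


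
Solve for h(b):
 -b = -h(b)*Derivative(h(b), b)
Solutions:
 h(b) = -sqrt(C1 + b^2)
 h(b) = sqrt(C1 + b^2)


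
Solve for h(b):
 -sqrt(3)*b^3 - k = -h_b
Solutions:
 h(b) = C1 + sqrt(3)*b^4/4 + b*k


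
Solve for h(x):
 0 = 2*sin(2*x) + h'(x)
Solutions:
 h(x) = C1 + cos(2*x)


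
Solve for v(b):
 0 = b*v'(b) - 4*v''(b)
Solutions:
 v(b) = C1 + C2*erfi(sqrt(2)*b/4)


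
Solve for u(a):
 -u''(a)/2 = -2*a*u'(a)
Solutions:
 u(a) = C1 + C2*erfi(sqrt(2)*a)


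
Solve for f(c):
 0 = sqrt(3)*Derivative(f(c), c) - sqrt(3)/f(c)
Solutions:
 f(c) = -sqrt(C1 + 2*c)
 f(c) = sqrt(C1 + 2*c)


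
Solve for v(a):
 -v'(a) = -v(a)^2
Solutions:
 v(a) = -1/(C1 + a)


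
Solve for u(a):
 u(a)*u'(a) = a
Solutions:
 u(a) = -sqrt(C1 + a^2)
 u(a) = sqrt(C1 + a^2)


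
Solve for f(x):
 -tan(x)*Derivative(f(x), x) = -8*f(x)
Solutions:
 f(x) = C1*sin(x)^8


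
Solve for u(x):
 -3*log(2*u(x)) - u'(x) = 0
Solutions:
 Integral(1/(log(_y) + log(2)), (_y, u(x)))/3 = C1 - x


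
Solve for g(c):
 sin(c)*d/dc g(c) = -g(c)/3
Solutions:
 g(c) = C1*(cos(c) + 1)^(1/6)/(cos(c) - 1)^(1/6)


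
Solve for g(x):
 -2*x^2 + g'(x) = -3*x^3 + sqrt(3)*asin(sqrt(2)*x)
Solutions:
 g(x) = C1 - 3*x^4/4 + 2*x^3/3 + sqrt(3)*(x*asin(sqrt(2)*x) + sqrt(2)*sqrt(1 - 2*x^2)/2)


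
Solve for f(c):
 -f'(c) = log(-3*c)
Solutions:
 f(c) = C1 - c*log(-c) + c*(1 - log(3))


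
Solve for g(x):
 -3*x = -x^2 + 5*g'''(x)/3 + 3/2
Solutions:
 g(x) = C1 + C2*x + C3*x^2 + x^5/100 - 3*x^4/40 - 3*x^3/20


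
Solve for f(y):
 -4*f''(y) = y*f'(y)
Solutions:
 f(y) = C1 + C2*erf(sqrt(2)*y/4)


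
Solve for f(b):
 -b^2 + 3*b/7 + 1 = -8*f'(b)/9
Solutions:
 f(b) = C1 + 3*b^3/8 - 27*b^2/112 - 9*b/8


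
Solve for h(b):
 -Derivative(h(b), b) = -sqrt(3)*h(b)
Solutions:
 h(b) = C1*exp(sqrt(3)*b)


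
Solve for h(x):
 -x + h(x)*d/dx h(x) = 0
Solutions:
 h(x) = -sqrt(C1 + x^2)
 h(x) = sqrt(C1 + x^2)


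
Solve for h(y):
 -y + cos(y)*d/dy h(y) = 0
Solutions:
 h(y) = C1 + Integral(y/cos(y), y)


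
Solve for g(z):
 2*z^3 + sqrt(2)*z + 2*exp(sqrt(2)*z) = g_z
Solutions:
 g(z) = C1 + z^4/2 + sqrt(2)*z^2/2 + sqrt(2)*exp(sqrt(2)*z)


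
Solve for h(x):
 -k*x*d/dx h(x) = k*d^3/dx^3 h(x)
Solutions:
 h(x) = C1 + Integral(C2*airyai(-x) + C3*airybi(-x), x)


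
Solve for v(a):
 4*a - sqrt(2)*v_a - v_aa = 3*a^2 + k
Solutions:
 v(a) = C1 + C2*exp(-sqrt(2)*a) - sqrt(2)*a^3/2 + sqrt(2)*a^2 + 3*a^2/2 - sqrt(2)*a*k/2 - 3*sqrt(2)*a/2 - 2*a


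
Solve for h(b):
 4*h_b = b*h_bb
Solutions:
 h(b) = C1 + C2*b^5


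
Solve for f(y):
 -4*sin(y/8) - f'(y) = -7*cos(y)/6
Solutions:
 f(y) = C1 + 7*sin(y)/6 + 32*cos(y/8)


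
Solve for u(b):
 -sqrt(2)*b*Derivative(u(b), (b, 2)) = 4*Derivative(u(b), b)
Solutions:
 u(b) = C1 + C2*b^(1 - 2*sqrt(2))


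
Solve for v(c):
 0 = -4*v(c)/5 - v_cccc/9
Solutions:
 v(c) = (C1*sin(sqrt(3)*5^(3/4)*c/5) + C2*cos(sqrt(3)*5^(3/4)*c/5))*exp(-sqrt(3)*5^(3/4)*c/5) + (C3*sin(sqrt(3)*5^(3/4)*c/5) + C4*cos(sqrt(3)*5^(3/4)*c/5))*exp(sqrt(3)*5^(3/4)*c/5)


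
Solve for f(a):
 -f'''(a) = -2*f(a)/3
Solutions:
 f(a) = C3*exp(2^(1/3)*3^(2/3)*a/3) + (C1*sin(2^(1/3)*3^(1/6)*a/2) + C2*cos(2^(1/3)*3^(1/6)*a/2))*exp(-2^(1/3)*3^(2/3)*a/6)


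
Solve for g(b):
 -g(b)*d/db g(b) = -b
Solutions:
 g(b) = -sqrt(C1 + b^2)
 g(b) = sqrt(C1 + b^2)


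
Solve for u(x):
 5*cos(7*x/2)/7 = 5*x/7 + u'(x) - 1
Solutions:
 u(x) = C1 - 5*x^2/14 + x + 10*sin(7*x/2)/49
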